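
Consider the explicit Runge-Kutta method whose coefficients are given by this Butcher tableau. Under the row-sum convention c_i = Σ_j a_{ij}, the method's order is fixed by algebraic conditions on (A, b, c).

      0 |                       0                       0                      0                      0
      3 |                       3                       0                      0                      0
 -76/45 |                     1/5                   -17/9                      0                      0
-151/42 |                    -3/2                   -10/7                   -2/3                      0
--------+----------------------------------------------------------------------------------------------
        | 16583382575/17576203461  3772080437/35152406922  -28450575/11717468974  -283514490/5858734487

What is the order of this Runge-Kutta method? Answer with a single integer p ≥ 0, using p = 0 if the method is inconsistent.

3

b = (16583382575/17576203461, 3772080437/35152406922, -28450575/11717468974, -283514490/5858734487)
c = (0, 3, -76/45, -151/42)
Ac = (0, 0, -17/3, -2986/945)
Σ b_i: 16583382575/17576203461·1 + 3772080437/35152406922·1 + (-28450575/11717468974)·1 + (-283514490/5858734487)·1 = 1 ✓
b·c: 3772080437/35152406922·3 + (-28450575/11717468974)·(-76/45) + (-283514490/5858734487)·(-151/42) = 1/2 ✓
b·c²: 3772080437/35152406922·9 + (-28450575/11717468974)·5776/2025 + (-283514490/5858734487)·22801/1764 = 1/3 ✓
b·Ac: (-28450575/11717468974)·(-17/3) + (-283514490/5858734487)·(-2986/945) = 1/6 ✓
b·c³: 3772080437/35152406922·27 + (-28450575/11717468974)·(-438976/91125) + (-283514490/5858734487)·(-3442951/74088) = 114224494114081/22146016360860 ≠ 1/4 ⇒ order 3.
b·(c∘Ac): (-28450575/11717468974)·1292/135 + (-283514490/5858734487)·225443/19845 = -30212281484/52728610383 ≠ 1/8
b·Ac²: (-28450575/11717468974)·(-17) + (-283514490/5858734487)·(-627614/42525) = 1195057010113/1581858311490 ≠ 1/12
b·A²c: (-283514490/5858734487)·34/9 = -1071054740/5858734487 ≠ 1/24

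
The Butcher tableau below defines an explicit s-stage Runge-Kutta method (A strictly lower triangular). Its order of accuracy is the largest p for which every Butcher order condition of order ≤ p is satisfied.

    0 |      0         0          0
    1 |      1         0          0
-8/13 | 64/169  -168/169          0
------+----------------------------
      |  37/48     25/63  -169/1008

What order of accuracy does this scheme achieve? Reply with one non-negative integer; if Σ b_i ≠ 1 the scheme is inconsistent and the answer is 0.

b = (37/48, 25/63, -169/1008)
c = (0, 1, -8/13)
Ac = (0, 0, -168/169)
Σ b_i: 37/48·1 + 25/63·1 + (-169/1008)·1 = 1 ✓
b·c: 25/63·1 + (-169/1008)·(-8/13) = 1/2 ✓
b·c²: 25/63·1 + (-169/1008)·64/169 = 1/3 ✓
b·Ac: (-169/1008)·(-168/169) = 1/6 ✓; 3 stages ⇒ order 3.

3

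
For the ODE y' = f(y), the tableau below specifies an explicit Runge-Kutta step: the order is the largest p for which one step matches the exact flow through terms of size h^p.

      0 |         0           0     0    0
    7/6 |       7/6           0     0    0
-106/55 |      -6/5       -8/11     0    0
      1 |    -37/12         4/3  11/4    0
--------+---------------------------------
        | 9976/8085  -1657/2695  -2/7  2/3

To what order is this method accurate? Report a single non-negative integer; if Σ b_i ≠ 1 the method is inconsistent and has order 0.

2

b = (9976/8085, -1657/2695, -2/7, 2/3)
c = (0, 7/6, -106/55, 1)
Ac = (0, 0, -28/33, -337/90)
Σ b_i: 9976/8085·1 + (-1657/2695)·1 + (-2/7)·1 + 2/3·1 = 1 ✓
b·c: (-1657/2695)·7/6 + (-2/7)·(-106/55) + 2/3·1 = 1/2 ✓
b·c²: (-1657/2695)·49/36 + (-2/7)·11236/3025 + 2/3·1 = -938737/762300 ≠ 1/3 ⇒ order 2.
b·Ac: (-2/7)·(-28/33) + 2/3·(-337/90) = -3347/1485 ≠ 1/6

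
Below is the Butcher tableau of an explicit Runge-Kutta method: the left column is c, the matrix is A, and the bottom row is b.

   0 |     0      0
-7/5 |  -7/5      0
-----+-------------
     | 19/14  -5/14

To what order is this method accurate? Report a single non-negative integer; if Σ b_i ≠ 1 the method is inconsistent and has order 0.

2

b = (19/14, -5/14)
c = (0, -7/5)
Σ b_i: 19/14·1 + (-5/14)·1 = 1 ✓
b·c: (-5/14)·(-7/5) = 1/2 ✓; 2 stages ⇒ order 2.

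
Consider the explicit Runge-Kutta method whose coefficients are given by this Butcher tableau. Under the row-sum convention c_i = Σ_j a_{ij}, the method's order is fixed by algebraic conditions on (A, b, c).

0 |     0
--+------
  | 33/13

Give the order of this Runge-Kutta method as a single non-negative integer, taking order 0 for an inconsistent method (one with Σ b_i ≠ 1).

b = (33/13)
c = (0)
Σ b_i: 33/13·1 = 33/13 ≠ 1 ⇒ order 0.

0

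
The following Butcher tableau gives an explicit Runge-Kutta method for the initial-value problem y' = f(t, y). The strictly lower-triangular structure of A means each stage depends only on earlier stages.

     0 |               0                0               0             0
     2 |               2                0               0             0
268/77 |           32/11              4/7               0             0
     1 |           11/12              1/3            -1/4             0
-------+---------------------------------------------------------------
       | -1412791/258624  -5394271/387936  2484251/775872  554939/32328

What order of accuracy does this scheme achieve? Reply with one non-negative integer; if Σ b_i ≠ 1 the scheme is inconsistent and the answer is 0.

3

b = (-1412791/258624, -5394271/387936, 2484251/775872, 554939/32328)
c = (0, 2, 268/77, 1)
Ac = (0, 0, 8/7, -47/231)
Σ b_i: (-1412791/258624)·1 + (-5394271/387936)·1 + 2484251/775872·1 + 554939/32328·1 = 1 ✓
b·c: (-5394271/387936)·2 + 2484251/775872·268/77 + 554939/32328·1 = 1/2 ✓
b·c²: (-5394271/387936)·4 + 2484251/775872·71824/5929 + 554939/32328·1 = 1/3 ✓
b·Ac: 2484251/775872·8/7 + 554939/32328·(-47/231) = 1/6 ✓
b·c³: (-5394271/387936)·8 + 2484251/775872·19248832/456533 + 554939/32328·1 = 101876917/2489256 ≠ 1/4 ⇒ order 3.
b·(c∘Ac): 2484251/775872·2144/539 + 554939/32328·(-47/231) = 896483/96984 ≠ 1/8
b·Ac²: 2484251/775872·16/7 + 554939/32328·(-30152/17787) = -3012073/138292 ≠ 1/12
b·A²c: 554939/32328·(-2/7) = -79277/16164 ≠ 1/24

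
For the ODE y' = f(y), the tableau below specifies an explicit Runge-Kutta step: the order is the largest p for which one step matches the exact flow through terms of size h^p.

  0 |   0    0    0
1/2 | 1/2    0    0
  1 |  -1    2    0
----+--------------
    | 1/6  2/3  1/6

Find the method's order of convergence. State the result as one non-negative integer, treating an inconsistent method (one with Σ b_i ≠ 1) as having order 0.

3

b = (1/6, 2/3, 1/6)
c = (0, 1/2, 1)
Ac = (0, 0, 1)
Σ b_i: 1/6·1 + 2/3·1 + 1/6·1 = 1 ✓
b·c: 2/3·1/2 + 1/6·1 = 1/2 ✓
b·c²: 2/3·1/4 + 1/6·1 = 1/3 ✓
b·Ac: 1/6·1 = 1/6 ✓; 3 stages ⇒ order 3.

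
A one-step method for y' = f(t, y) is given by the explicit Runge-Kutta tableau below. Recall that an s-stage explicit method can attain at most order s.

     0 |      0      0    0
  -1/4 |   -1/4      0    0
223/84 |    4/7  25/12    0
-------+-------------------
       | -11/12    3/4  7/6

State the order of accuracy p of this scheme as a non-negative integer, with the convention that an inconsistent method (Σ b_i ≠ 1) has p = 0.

1

b = (-11/12, 3/4, 7/6)
c = (0, -1/4, 223/84)
Ac = (0, 0, -25/48)
Σ b_i: (-11/12)·1 + 3/4·1 + 7/6·1 = 1 ✓
b·c: 3/4·(-1/4) + 7/6·223/84 = 419/144 ≠ 1/2 ⇒ order 1.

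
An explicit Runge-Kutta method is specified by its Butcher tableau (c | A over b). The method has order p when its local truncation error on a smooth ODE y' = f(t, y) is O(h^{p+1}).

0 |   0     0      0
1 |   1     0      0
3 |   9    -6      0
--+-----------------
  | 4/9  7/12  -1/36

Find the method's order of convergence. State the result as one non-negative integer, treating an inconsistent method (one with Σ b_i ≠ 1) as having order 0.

b = (4/9, 7/12, -1/36)
c = (0, 1, 3)
Ac = (0, 0, -6)
Σ b_i: 4/9·1 + 7/12·1 + (-1/36)·1 = 1 ✓
b·c: 7/12·1 + (-1/36)·3 = 1/2 ✓
b·c²: 7/12·1 + (-1/36)·9 = 1/3 ✓
b·Ac: (-1/36)·(-6) = 1/6 ✓; 3 stages ⇒ order 3.

3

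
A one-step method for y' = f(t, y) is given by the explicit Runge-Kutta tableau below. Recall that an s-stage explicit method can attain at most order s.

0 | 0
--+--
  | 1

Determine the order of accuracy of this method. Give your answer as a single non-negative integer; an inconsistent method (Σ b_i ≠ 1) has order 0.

b = (1)
c = (0)
Σ b_i: 1·1 = 1 ✓; 1 stage ⇒ order 1.

1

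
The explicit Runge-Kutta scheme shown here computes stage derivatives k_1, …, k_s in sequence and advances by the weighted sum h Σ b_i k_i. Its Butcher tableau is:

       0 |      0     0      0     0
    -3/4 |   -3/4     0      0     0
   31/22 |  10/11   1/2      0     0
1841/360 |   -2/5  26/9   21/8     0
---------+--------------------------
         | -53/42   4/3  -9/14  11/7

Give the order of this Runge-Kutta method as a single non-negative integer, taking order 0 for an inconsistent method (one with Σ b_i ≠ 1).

1

b = (-53/42, 4/3, -9/14, 11/7)
c = (0, -3/4, 31/22, 1841/360)
Ac = (0, 0, -3/8, 809/528)
Σ b_i: (-53/42)·1 + 4/3·1 + (-9/14)·1 + 11/7·1 = 1 ✓
b·c: 4/3·(-3/4) + (-9/14)·31/22 + 11/7·1841/360 = 169931/27720 ≠ 1/2 ⇒ order 1.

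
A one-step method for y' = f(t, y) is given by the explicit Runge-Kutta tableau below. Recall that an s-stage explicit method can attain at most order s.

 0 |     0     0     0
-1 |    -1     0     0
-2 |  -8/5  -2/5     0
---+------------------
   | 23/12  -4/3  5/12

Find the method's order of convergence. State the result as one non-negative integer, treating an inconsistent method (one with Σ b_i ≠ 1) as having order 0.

3

b = (23/12, -4/3, 5/12)
c = (0, -1, -2)
Ac = (0, 0, 2/5)
Σ b_i: 23/12·1 + (-4/3)·1 + 5/12·1 = 1 ✓
b·c: (-4/3)·(-1) + 5/12·(-2) = 1/2 ✓
b·c²: (-4/3)·1 + 5/12·4 = 1/3 ✓
b·Ac: 5/12·2/5 = 1/6 ✓; 3 stages ⇒ order 3.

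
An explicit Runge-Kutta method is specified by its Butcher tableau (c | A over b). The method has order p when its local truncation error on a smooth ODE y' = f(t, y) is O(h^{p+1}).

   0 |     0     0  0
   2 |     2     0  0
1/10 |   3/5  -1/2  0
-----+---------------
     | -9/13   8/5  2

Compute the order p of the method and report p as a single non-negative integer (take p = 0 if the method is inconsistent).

0

b = (-9/13, 8/5, 2)
c = (0, 2, 1/10)
Ac = (0, 0, -1)
Σ b_i: (-9/13)·1 + 8/5·1 + 2·1 = 189/65 ≠ 1 ⇒ order 0.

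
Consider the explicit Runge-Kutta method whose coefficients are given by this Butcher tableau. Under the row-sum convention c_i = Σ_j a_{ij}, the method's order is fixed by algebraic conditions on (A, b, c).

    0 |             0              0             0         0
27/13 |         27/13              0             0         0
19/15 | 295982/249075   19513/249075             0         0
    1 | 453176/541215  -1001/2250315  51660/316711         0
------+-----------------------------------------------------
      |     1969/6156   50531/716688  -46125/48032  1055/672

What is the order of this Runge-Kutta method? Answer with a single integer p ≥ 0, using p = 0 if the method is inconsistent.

b = (1969/6156, 50531/716688, -46125/48032, 1055/672)
c = (0, 27/13, 19/15, 1)
Ac = (0, 0, 1501/9225, 217/1055)
Σ b_i: 1969/6156·1 + 50531/716688·1 + (-46125/48032)·1 + 1055/672·1 = 1 ✓
b·c: 50531/716688·27/13 + (-46125/48032)·19/15 + 1055/672·1 = 1/2 ✓
b·c²: 50531/716688·729/169 + (-46125/48032)·361/225 + 1055/672·1 = 1/3 ✓
b·Ac: (-46125/48032)·1501/9225 + 1055/672·217/1055 = 1/6 ✓
b·c³: 50531/716688·19683/2197 + (-46125/48032)·6859/3375 + 1055/672·1 = 1/4 ✓
b·(c∘Ac): (-46125/48032)·28519/138375 + 1055/672·217/1055 = 1/8 ✓
b·Ac²: (-46125/48032)·4503/13325 + 1055/672·3563/13715 = 1/12 ✓
b·A²c: 1055/672·28/1055 = 1/24 ✓; 4 stages ⇒ order 4.

4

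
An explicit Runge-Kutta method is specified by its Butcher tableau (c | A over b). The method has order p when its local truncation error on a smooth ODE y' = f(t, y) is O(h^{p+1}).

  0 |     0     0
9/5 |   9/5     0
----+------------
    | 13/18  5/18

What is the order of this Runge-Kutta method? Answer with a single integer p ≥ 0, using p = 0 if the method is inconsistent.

2

b = (13/18, 5/18)
c = (0, 9/5)
Σ b_i: 13/18·1 + 5/18·1 = 1 ✓
b·c: 5/18·9/5 = 1/2 ✓; 2 stages ⇒ order 2.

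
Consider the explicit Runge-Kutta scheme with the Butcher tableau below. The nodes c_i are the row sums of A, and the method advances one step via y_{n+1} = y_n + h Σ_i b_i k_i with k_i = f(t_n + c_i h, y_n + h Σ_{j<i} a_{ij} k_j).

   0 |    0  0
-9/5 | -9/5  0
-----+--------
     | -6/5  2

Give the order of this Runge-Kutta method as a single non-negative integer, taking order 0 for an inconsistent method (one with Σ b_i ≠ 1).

b = (-6/5, 2)
c = (0, -9/5)
Σ b_i: (-6/5)·1 + 2·1 = 4/5 ≠ 1 ⇒ order 0.

0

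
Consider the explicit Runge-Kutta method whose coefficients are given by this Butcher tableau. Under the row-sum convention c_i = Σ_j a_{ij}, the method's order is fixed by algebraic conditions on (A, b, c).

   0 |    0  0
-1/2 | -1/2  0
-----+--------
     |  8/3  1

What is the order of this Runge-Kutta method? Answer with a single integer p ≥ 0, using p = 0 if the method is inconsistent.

b = (8/3, 1)
c = (0, -1/2)
Σ b_i: 8/3·1 + 1·1 = 11/3 ≠ 1 ⇒ order 0.

0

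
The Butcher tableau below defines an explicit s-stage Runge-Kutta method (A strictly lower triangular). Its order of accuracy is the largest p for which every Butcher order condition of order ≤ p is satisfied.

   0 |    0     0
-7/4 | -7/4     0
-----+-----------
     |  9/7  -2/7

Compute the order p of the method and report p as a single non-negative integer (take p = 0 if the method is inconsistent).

b = (9/7, -2/7)
c = (0, -7/4)
Σ b_i: 9/7·1 + (-2/7)·1 = 1 ✓
b·c: (-2/7)·(-7/4) = 1/2 ✓; 2 stages ⇒ order 2.

2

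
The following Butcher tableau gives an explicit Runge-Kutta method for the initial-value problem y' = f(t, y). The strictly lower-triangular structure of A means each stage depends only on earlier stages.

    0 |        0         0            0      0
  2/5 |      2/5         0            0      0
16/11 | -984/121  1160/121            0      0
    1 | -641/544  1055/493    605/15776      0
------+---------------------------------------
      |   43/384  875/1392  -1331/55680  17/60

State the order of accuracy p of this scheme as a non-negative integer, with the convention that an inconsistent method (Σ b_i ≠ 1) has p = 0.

b = (43/384, 875/1392, -1331/55680, 17/60)
c = (0, 2/5, 16/11, 1)
Ac = (0, 0, 464/121, 31/34)
Σ b_i: 43/384·1 + 875/1392·1 + (-1331/55680)·1 + 17/60·1 = 1 ✓
b·c: 875/1392·2/5 + (-1331/55680)·16/11 + 17/60·1 = 1/2 ✓
b·c²: 875/1392·4/25 + (-1331/55680)·256/121 + 17/60·1 = 1/3 ✓
b·Ac: (-1331/55680)·464/121 + 17/60·31/34 = 1/6 ✓
b·c³: 875/1392·8/125 + (-1331/55680)·4096/1331 + 17/60·1 = 1/4 ✓
b·(c∘Ac): (-1331/55680)·7424/1331 + 17/60·31/34 = 1/8 ✓
b·Ac²: (-1331/55680)·928/605 + 17/60·36/85 = 1/12 ✓
b·A²c: 17/60·5/34 = 1/24 ✓; 4 stages ⇒ order 4.

4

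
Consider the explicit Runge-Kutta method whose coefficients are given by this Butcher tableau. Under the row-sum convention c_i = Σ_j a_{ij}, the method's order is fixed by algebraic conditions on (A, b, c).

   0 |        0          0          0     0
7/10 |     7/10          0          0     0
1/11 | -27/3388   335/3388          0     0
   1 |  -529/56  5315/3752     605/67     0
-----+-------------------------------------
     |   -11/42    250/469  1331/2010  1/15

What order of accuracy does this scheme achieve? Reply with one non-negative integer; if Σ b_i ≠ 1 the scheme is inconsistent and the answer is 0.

4

b = (-11/42, 250/469, 1331/2010, 1/15)
c = (0, 7/10, 1/11, 1)
Ac = (0, 0, 67/968, 29/16)
Σ b_i: (-11/42)·1 + 250/469·1 + 1331/2010·1 + 1/15·1 = 1 ✓
b·c: 250/469·7/10 + 1331/2010·1/11 + 1/15·1 = 1/2 ✓
b·c²: 250/469·49/100 + 1331/2010·1/121 + 1/15·1 = 1/3 ✓
b·Ac: 1331/2010·67/968 + 1/15·29/16 = 1/6 ✓
b·c³: 250/469·343/1000 + 1331/2010·1/1331 + 1/15·1 = 1/4 ✓
b·(c∘Ac): 1331/2010·67/10648 + 1/15·29/16 = 1/8 ✓
b·Ac²: 1331/2010·469/9680 + 1/15·123/160 = 1/12 ✓
b·A²c: 1/15·5/8 = 1/24 ✓; 4 stages ⇒ order 4.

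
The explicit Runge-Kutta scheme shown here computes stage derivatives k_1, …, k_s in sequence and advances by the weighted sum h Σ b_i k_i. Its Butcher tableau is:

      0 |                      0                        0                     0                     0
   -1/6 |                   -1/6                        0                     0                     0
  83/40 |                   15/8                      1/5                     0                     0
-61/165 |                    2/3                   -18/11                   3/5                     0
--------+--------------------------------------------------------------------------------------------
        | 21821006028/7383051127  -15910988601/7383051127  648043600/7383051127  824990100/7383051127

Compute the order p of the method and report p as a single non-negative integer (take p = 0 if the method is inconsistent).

b = (21821006028/7383051127, -15910988601/7383051127, 648043600/7383051127, 824990100/7383051127)
c = (0, -1/6, 83/40, -61/165)
Ac = (0, 0, -1/30, 3339/2200)
Σ b_i: 21821006028/7383051127·1 + (-15910988601/7383051127)·1 + 648043600/7383051127·1 + 824990100/7383051127·1 = 1 ✓
b·c: (-15910988601/7383051127)·(-1/6) + 648043600/7383051127·83/40 + 824990100/7383051127·(-61/165) = 1/2 ✓
b·c²: (-15910988601/7383051127)·1/36 + 648043600/7383051127·6889/1600 + 824990100/7383051127·3721/27225 = 1/3 ✓
b·Ac: 648043600/7383051127·(-1/30) + 824990100/7383051127·3339/2200 = 1/6 ✓
b·c³: (-15910988601/7383051127)·(-1/216) + 648043600/7383051127·571787/64000 + 824990100/7383051127·(-226981/4492125) = 10246208289369/12994169983520 ≠ 1/4 ⇒ order 3.
b·(c∘Ac): 648043600/7383051127·(-83/1200) + 824990100/7383051127·(-67893/121000) = -15231728369/221491533810 ≠ 1/8
b·Ac²: 648043600/7383051127·1/180 + 824990100/7383051127·223337/88000 = 1510098834103/5315796811440 ≠ 1/12
b·A²c: 824990100/7383051127·(-1/50) = -16499802/7383051127 ≠ 1/24

3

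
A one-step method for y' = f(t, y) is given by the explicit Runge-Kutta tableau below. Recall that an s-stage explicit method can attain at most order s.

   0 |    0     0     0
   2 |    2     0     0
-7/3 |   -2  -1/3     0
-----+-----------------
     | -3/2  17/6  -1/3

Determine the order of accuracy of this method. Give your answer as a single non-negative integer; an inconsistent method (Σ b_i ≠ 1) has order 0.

b = (-3/2, 17/6, -1/3)
c = (0, 2, -7/3)
Ac = (0, 0, -2/3)
Σ b_i: (-3/2)·1 + 17/6·1 + (-1/3)·1 = 1 ✓
b·c: 17/6·2 + (-1/3)·(-7/3) = 58/9 ≠ 1/2 ⇒ order 1.

1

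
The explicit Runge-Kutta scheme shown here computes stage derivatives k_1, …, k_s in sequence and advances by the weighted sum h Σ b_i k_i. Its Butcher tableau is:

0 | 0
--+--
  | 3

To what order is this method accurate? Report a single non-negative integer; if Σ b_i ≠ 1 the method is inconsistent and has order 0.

0

b = (3)
c = (0)
Σ b_i: 3·1 = 3 ≠ 1 ⇒ order 0.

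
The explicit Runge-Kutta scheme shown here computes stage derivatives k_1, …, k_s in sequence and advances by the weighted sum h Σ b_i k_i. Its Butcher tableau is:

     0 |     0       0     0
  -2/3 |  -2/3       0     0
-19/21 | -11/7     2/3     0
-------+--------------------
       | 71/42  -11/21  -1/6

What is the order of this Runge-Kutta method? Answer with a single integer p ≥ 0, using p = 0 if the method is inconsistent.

2

b = (71/42, -11/21, -1/6)
c = (0, -2/3, -19/21)
Ac = (0, 0, -4/9)
Σ b_i: 71/42·1 + (-11/21)·1 + (-1/6)·1 = 1 ✓
b·c: (-11/21)·(-2/3) + (-1/6)·(-19/21) = 1/2 ✓
b·c²: (-11/21)·4/9 + (-1/6)·361/441 = -977/2646 ≠ 1/3 ⇒ order 2.
b·Ac: (-1/6)·(-4/9) = 2/27 ≠ 1/6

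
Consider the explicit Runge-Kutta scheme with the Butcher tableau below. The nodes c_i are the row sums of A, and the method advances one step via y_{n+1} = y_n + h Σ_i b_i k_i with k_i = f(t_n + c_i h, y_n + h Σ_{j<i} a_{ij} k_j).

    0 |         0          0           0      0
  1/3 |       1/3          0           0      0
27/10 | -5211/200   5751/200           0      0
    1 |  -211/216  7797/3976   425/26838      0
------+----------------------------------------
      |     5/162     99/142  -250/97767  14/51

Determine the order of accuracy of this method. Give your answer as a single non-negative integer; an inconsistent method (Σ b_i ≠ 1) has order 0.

b = (5/162, 99/142, -250/97767, 14/51)
c = (0, 1/3, 27/10, 1)
Ac = (0, 0, 1917/200, 39/56)
Σ b_i: 5/162·1 + 99/142·1 + (-250/97767)·1 + 14/51·1 = 1 ✓
b·c: 99/142·1/3 + (-250/97767)·27/10 + 14/51·1 = 1/2 ✓
b·c²: 99/142·1/9 + (-250/97767)·729/100 + 14/51·1 = 1/3 ✓
b·Ac: (-250/97767)·1917/200 + 14/51·39/56 = 1/6 ✓
b·c³: 99/142·1/27 + (-250/97767)·19683/1000 + 14/51·1 = 1/4 ✓
b·(c∘Ac): (-250/97767)·51759/2000 + 14/51·39/56 = 1/8 ✓
b·Ac²: (-250/97767)·639/200 + 14/51·1/3 = 1/12 ✓
b·A²c: 14/51·17/112 = 1/24 ✓; 4 stages ⇒ order 4.

4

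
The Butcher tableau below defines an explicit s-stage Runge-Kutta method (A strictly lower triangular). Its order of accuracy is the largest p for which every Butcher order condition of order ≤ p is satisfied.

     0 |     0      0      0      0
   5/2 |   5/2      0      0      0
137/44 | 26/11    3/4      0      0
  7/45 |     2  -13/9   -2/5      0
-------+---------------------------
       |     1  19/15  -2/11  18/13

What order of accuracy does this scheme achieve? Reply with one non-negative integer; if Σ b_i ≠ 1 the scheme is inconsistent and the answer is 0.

0

b = (1, 19/15, -2/11, 18/13)
c = (0, 5/2, 137/44, 7/45)
Ac = (0, 0, 15/8, -2404/495)
Σ b_i: 1·1 + 19/15·1 + (-2/11)·1 + 18/13·1 = 7442/2145 ≠ 1 ⇒ order 0.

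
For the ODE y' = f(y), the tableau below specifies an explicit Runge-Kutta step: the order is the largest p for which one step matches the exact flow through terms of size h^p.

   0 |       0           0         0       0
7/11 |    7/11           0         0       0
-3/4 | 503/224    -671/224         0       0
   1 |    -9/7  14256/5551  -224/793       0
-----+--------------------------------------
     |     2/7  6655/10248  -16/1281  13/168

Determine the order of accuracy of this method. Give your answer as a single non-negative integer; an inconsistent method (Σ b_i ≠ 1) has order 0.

4

b = (2/7, 6655/10248, -16/1281, 13/168)
c = (0, 7/11, -3/4, 1)
Ac = (0, 0, -61/32, 24/13)
Σ b_i: 2/7·1 + 6655/10248·1 + (-16/1281)·1 + 13/168·1 = 1 ✓
b·c: 6655/10248·7/11 + (-16/1281)·(-3/4) + 13/168·1 = 1/2 ✓
b·c²: 6655/10248·49/121 + (-16/1281)·9/16 + 13/168·1 = 1/3 ✓
b·Ac: (-16/1281)·(-61/32) + 13/168·24/13 = 1/6 ✓
b·c³: 6655/10248·343/1331 + (-16/1281)·(-27/64) + 13/168·1 = 1/4 ✓
b·(c∘Ac): (-16/1281)·183/128 + 13/168·24/13 = 1/8 ✓
b·Ac²: (-16/1281)·(-427/352) + 13/168·126/143 = 1/12 ✓
b·A²c: 13/168·7/13 = 1/24 ✓; 4 stages ⇒ order 4.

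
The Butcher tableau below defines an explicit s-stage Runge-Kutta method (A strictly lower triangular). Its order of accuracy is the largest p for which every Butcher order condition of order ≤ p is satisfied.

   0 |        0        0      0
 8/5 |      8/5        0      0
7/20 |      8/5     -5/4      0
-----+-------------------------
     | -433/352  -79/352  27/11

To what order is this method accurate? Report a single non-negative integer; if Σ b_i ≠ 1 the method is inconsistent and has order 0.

b = (-433/352, -79/352, 27/11)
c = (0, 8/5, 7/20)
Ac = (0, 0, -2)
Σ b_i: (-433/352)·1 + (-79/352)·1 + 27/11·1 = 1 ✓
b·c: (-79/352)·8/5 + 27/11·7/20 = 1/2 ✓
b·c²: (-79/352)·64/25 + 27/11·49/400 = -241/880 ≠ 1/3 ⇒ order 2.
b·Ac: 27/11·(-2) = -54/11 ≠ 1/6

2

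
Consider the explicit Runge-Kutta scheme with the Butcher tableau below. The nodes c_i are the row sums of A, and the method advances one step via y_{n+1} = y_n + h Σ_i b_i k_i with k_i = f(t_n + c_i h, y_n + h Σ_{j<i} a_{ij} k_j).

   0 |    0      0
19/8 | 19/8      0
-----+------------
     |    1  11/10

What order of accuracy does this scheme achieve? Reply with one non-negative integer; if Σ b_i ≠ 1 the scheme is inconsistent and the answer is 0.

0

b = (1, 11/10)
c = (0, 19/8)
Σ b_i: 1·1 + 11/10·1 = 21/10 ≠ 1 ⇒ order 0.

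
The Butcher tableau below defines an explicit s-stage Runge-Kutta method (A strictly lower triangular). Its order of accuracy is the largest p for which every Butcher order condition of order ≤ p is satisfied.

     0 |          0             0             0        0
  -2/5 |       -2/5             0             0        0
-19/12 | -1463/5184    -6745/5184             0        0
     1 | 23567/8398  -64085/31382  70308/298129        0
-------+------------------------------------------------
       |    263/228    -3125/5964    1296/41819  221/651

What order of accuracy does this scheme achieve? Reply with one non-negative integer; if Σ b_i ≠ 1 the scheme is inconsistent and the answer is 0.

b = (263/228, -3125/5964, 1296/41819, 221/651)
c = (0, -2/5, -19/12, 1)
Ac = (0, 0, 1349/2592, 98/221)
Σ b_i: 263/228·1 + (-3125/5964)·1 + 1296/41819·1 + 221/651·1 = 1 ✓
b·c: (-3125/5964)·(-2/5) + 1296/41819·(-19/12) + 221/651·1 = 1/2 ✓
b·c²: (-3125/5964)·4/25 + 1296/41819·361/144 + 221/651·1 = 1/3 ✓
b·Ac: 1296/41819·1349/2592 + 221/651·98/221 = 1/6 ✓
b·c³: (-3125/5964)·(-8/125) + 1296/41819·(-6859/1728) + 221/651·1 = 1/4 ✓
b·(c∘Ac): 1296/41819·(-25631/31104) + 221/651·98/221 = 1/8 ✓
b·Ac²: 1296/41819·(-1349/6480) + 221/651·1169/4420 = 1/12 ✓
b·A²c: 221/651·217/1768 = 1/24 ✓; 4 stages ⇒ order 4.

4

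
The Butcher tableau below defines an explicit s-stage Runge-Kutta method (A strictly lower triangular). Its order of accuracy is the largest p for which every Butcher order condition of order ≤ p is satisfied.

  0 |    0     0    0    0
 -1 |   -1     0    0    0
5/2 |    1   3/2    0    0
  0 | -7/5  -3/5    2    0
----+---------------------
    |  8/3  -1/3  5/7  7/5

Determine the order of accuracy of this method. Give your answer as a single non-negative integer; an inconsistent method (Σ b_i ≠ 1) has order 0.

0

b = (8/3, -1/3, 5/7, 7/5)
c = (0, -1, 5/2, 0)
Ac = (0, 0, -3/2, 28/5)
Σ b_i: 8/3·1 + (-1/3)·1 + 5/7·1 + 7/5·1 = 467/105 ≠ 1 ⇒ order 0.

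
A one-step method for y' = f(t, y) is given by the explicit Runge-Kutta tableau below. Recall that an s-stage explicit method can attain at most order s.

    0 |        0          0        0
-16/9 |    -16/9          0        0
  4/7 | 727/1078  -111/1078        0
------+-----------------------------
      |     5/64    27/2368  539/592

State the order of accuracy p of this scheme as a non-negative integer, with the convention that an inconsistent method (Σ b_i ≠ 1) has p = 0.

3

b = (5/64, 27/2368, 539/592)
c = (0, -16/9, 4/7)
Ac = (0, 0, 296/1617)
Σ b_i: 5/64·1 + 27/2368·1 + 539/592·1 = 1 ✓
b·c: 27/2368·(-16/9) + 539/592·4/7 = 1/2 ✓
b·c²: 27/2368·256/81 + 539/592·16/49 = 1/3 ✓
b·Ac: 539/592·296/1617 = 1/6 ✓; 3 stages ⇒ order 3.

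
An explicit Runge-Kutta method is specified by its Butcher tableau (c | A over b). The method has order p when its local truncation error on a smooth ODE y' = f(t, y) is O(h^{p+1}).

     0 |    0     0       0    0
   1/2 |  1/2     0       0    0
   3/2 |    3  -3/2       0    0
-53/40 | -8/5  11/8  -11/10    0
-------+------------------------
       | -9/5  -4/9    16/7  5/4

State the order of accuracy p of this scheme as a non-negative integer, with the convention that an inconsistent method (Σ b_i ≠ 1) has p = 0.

b = (-9/5, -4/9, 16/7, 5/4)
c = (0, 1/2, 3/2, -53/40)
Ac = (0, 0, -3/4, -77/80)
Σ b_i: (-9/5)·1 + (-4/9)·1 + 16/7·1 + 5/4·1 = 1627/1260 ≠ 1 ⇒ order 0.

0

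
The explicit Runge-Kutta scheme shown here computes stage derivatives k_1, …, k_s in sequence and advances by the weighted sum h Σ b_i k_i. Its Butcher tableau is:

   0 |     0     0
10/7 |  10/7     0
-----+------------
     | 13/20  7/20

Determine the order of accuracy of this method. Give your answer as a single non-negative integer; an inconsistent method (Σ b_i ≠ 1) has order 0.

b = (13/20, 7/20)
c = (0, 10/7)
Σ b_i: 13/20·1 + 7/20·1 = 1 ✓
b·c: 7/20·10/7 = 1/2 ✓; 2 stages ⇒ order 2.

2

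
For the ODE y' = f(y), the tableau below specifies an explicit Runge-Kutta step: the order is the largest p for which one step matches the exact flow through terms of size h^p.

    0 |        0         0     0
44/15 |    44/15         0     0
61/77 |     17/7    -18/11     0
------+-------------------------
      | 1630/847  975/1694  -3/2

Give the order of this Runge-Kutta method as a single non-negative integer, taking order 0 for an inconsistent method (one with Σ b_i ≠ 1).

b = (1630/847, 975/1694, -3/2)
c = (0, 44/15, 61/77)
Ac = (0, 0, -24/5)
Σ b_i: 1630/847·1 + 975/1694·1 + (-3/2)·1 = 1 ✓
b·c: 975/1694·44/15 + (-3/2)·61/77 = 1/2 ✓
b·c²: 975/1694·1936/225 + (-3/2)·3721/5929 = 142687/35574 ≠ 1/3 ⇒ order 2.
b·Ac: (-3/2)·(-24/5) = 36/5 ≠ 1/6

2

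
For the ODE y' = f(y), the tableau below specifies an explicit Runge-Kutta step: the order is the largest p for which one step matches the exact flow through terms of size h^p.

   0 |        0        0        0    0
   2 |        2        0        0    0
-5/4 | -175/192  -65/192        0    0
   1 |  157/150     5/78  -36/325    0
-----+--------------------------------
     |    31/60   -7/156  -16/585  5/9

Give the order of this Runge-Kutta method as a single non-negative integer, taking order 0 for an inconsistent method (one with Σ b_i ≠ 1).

b = (31/60, -7/156, -16/585, 5/9)
c = (0, 2, -5/4, 1)
Ac = (0, 0, -65/96, 4/15)
Σ b_i: 31/60·1 + (-7/156)·1 + (-16/585)·1 + 5/9·1 = 1 ✓
b·c: (-7/156)·2 + (-16/585)·(-5/4) + 5/9·1 = 1/2 ✓
b·c²: (-7/156)·4 + (-16/585)·25/16 + 5/9·1 = 1/3 ✓
b·Ac: (-16/585)·(-65/96) + 5/9·4/15 = 1/6 ✓
b·c³: (-7/156)·8 + (-16/585)·(-125/64) + 5/9·1 = 1/4 ✓
b·(c∘Ac): (-16/585)·325/384 + 5/9·4/15 = 1/8 ✓
b·Ac²: (-16/585)·(-65/48) + 5/9·1/12 = 1/12 ✓
b·A²c: 5/9·3/40 = 1/24 ✓; 4 stages ⇒ order 4.

4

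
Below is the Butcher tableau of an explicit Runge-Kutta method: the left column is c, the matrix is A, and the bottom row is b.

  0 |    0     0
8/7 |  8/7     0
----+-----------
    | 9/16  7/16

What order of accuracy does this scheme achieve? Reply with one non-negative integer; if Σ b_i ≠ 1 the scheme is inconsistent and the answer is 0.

2

b = (9/16, 7/16)
c = (0, 8/7)
Σ b_i: 9/16·1 + 7/16·1 = 1 ✓
b·c: 7/16·8/7 = 1/2 ✓; 2 stages ⇒ order 2.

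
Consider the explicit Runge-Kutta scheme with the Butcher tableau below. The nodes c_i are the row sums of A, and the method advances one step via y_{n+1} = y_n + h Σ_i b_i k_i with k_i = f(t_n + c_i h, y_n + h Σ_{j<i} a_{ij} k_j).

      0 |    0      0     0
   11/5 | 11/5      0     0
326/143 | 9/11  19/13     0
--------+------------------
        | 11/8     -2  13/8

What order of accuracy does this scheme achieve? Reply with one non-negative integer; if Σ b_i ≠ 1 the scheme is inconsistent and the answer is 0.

1

b = (11/8, -2, 13/8)
c = (0, 11/5, 326/143)
Ac = (0, 0, 209/65)
Σ b_i: 11/8·1 + (-2)·1 + 13/8·1 = 1 ✓
b·c: (-2)·11/5 + 13/8·326/143 = -153/220 ≠ 1/2 ⇒ order 1.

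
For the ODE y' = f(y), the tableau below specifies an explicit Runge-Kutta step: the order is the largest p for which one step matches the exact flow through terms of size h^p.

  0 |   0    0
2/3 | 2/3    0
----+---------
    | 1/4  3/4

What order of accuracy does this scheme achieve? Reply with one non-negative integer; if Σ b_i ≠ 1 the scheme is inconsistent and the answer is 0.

2

b = (1/4, 3/4)
c = (0, 2/3)
Σ b_i: 1/4·1 + 3/4·1 = 1 ✓
b·c: 3/4·2/3 = 1/2 ✓; 2 stages ⇒ order 2.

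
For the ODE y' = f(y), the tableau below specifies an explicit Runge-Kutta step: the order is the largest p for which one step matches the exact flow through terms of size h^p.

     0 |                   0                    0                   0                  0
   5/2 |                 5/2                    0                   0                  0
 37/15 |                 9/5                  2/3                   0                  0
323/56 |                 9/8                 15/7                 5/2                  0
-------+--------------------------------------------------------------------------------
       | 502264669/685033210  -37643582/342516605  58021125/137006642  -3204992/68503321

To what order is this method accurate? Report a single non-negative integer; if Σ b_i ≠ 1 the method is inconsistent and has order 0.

3

b = (502264669/685033210, -37643582/342516605, 58021125/137006642, -3204992/68503321)
c = (0, 5/2, 37/15, 323/56)
Ac = (0, 0, 5/3, 242/21)
Σ b_i: 502264669/685033210·1 + (-37643582/342516605)·1 + 58021125/137006642·1 + (-3204992/68503321)·1 = 1 ✓
b·c: (-37643582/342516605)·5/2 + 58021125/137006642·37/15 + (-3204992/68503321)·323/56 = 1/2 ✓
b·c²: (-37643582/342516605)·25/4 + 58021125/137006642·1369/225 + (-3204992/68503321)·104329/3136 = 1/3 ✓
b·Ac: 58021125/137006642·5/3 + (-3204992/68503321)·242/21 = 1/6 ✓
b·c³: (-37643582/342516605)·125/8 + 58021125/137006642·50653/3375 + (-3204992/68503321)·33698267/175616 = -2675074039/616529889 ≠ 1/4 ⇒ order 3.
b·(c∘Ac): 58021125/137006642·37/9 + (-3204992/68503321)·39083/588 = -187525519/137006642 ≠ 1/8
b·Ac²: 58021125/137006642·25/6 + (-3204992/68503321)·36041/1260 = 5256333779/12330597780 ≠ 1/12
b·A²c: (-3204992/68503321)·25/6 = -40062400/205509963 ≠ 1/24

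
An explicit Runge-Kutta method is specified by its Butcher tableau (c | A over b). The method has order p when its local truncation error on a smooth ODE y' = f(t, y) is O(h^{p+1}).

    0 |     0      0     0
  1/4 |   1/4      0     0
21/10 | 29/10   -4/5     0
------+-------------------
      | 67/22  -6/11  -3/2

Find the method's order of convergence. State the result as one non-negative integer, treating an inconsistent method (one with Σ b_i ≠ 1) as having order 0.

1

b = (67/22, -6/11, -3/2)
c = (0, 1/4, 21/10)
Ac = (0, 0, -1/5)
Σ b_i: 67/22·1 + (-6/11)·1 + (-3/2)·1 = 1 ✓
b·c: (-6/11)·1/4 + (-3/2)·21/10 = -723/220 ≠ 1/2 ⇒ order 1.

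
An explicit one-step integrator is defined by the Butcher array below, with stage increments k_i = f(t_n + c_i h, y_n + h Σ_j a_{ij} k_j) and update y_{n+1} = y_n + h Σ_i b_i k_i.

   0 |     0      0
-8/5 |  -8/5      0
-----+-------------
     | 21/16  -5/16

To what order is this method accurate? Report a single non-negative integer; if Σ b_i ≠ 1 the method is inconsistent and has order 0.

b = (21/16, -5/16)
c = (0, -8/5)
Σ b_i: 21/16·1 + (-5/16)·1 = 1 ✓
b·c: (-5/16)·(-8/5) = 1/2 ✓; 2 stages ⇒ order 2.

2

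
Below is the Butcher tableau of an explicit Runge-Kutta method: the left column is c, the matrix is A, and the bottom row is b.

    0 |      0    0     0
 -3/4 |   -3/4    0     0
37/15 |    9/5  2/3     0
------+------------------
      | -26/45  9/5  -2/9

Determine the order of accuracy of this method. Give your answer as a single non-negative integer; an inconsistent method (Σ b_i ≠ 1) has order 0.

b = (-26/45, 9/5, -2/9)
c = (0, -3/4, 37/15)
Ac = (0, 0, -1/2)
Σ b_i: (-26/45)·1 + 9/5·1 + (-2/9)·1 = 1 ✓
b·c: 9/5·(-3/4) + (-2/9)·37/15 = -205/108 ≠ 1/2 ⇒ order 1.

1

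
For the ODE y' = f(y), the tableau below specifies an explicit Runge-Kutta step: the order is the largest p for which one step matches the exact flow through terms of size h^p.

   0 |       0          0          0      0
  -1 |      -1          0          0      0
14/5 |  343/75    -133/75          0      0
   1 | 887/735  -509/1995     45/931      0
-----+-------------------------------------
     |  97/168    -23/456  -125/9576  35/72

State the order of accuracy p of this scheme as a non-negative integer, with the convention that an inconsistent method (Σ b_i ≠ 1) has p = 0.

b = (97/168, -23/456, -125/9576, 35/72)
c = (0, -1, 14/5, 1)
Ac = (0, 0, 133/75, 41/105)
Σ b_i: 97/168·1 + (-23/456)·1 + (-125/9576)·1 + 35/72·1 = 1 ✓
b·c: (-23/456)·(-1) + (-125/9576)·14/5 + 35/72·1 = 1/2 ✓
b·c²: (-23/456)·1 + (-125/9576)·196/25 + 35/72·1 = 1/3 ✓
b·Ac: (-125/9576)·133/75 + 35/72·41/105 = 1/6 ✓
b·c³: (-23/456)·(-1) + (-125/9576)·2744/125 + 35/72·1 = 1/4 ✓
b·(c∘Ac): (-125/9576)·1862/375 + 35/72·41/105 = 1/8 ✓
b·Ac²: (-125/9576)·(-133/75) + 35/72·13/105 = 1/12 ✓
b·A²c: 35/72·3/35 = 1/24 ✓; 4 stages ⇒ order 4.

4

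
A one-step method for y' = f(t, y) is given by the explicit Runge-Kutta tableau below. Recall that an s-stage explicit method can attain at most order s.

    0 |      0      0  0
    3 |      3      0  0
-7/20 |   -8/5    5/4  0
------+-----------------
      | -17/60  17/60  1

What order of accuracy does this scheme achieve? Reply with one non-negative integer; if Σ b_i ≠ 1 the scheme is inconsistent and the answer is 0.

2

b = (-17/60, 17/60, 1)
c = (0, 3, -7/20)
Ac = (0, 0, 15/4)
Σ b_i: (-17/60)·1 + 17/60·1 + 1·1 = 1 ✓
b·c: 17/60·3 + 1·(-7/20) = 1/2 ✓
b·c²: 17/60·9 + 1·49/400 = 1069/400 ≠ 1/3 ⇒ order 2.
b·Ac: 1·15/4 = 15/4 ≠ 1/6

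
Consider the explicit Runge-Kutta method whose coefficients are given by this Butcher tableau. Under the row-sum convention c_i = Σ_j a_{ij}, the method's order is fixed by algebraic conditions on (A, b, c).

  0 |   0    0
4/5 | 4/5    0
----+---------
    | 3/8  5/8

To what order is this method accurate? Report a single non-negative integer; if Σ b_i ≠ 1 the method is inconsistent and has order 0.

2

b = (3/8, 5/8)
c = (0, 4/5)
Σ b_i: 3/8·1 + 5/8·1 = 1 ✓
b·c: 5/8·4/5 = 1/2 ✓; 2 stages ⇒ order 2.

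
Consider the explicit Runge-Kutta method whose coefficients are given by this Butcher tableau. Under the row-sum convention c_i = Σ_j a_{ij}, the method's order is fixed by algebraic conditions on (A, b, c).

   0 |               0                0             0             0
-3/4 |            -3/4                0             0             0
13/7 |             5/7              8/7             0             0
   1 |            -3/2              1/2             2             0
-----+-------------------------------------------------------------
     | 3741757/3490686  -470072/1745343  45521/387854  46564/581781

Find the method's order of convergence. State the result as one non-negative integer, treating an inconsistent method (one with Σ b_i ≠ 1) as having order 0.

b = (3741757/3490686, -470072/1745343, 45521/387854, 46564/581781)
c = (0, -3/4, 13/7, 1)
Ac = (0, 0, -6/7, 187/56)
Σ b_i: 3741757/3490686·1 + (-470072/1745343)·1 + 45521/387854·1 + 46564/581781·1 = 1 ✓
b·c: (-470072/1745343)·(-3/4) + 45521/387854·13/7 + 46564/581781·1 = 1/2 ✓
b·c²: (-470072/1745343)·9/16 + 45521/387854·169/49 + 46564/581781·1 = 1/3 ✓
b·Ac: 45521/387854·(-6/7) + 46564/581781·187/56 = 1/6 ✓
b·c³: (-470072/1745343)·(-27/64) + 45521/387854·2197/343 + 46564/581781·1 = 30801557/32579736 ≠ 1/4 ⇒ order 3.
b·(c∘Ac): 45521/387854·(-78/49) + 46564/581781·187/56 = 93595/1163562 ≠ 1/8
b·Ac²: 45521/387854·9/14 + 46564/581781·11257/1568 = 21178525/32579736 ≠ 1/12
b·A²c: 46564/581781·(-12/7) = -26608/193927 ≠ 1/24

3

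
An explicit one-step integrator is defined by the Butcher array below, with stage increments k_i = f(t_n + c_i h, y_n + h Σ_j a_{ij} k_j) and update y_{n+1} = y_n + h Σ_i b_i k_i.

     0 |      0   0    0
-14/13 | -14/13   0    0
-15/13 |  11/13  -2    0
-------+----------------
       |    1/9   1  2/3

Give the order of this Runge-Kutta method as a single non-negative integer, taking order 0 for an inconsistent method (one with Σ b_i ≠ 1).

b = (1/9, 1, 2/3)
c = (0, -14/13, -15/13)
Ac = (0, 0, 28/13)
Σ b_i: 1/9·1 + 1·1 + 2/3·1 = 16/9 ≠ 1 ⇒ order 0.

0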